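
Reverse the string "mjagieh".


Input: mjagieh
Reading characters right to left:
  Position 6: 'h'
  Position 5: 'e'
  Position 4: 'i'
  Position 3: 'g'
  Position 2: 'a'
  Position 1: 'j'
  Position 0: 'm'
Reversed: heigajm

heigajm


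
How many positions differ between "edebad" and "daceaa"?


Comparing "edebad" and "daceaa" position by position:
  Position 0: 'e' vs 'd' => DIFFER
  Position 1: 'd' vs 'a' => DIFFER
  Position 2: 'e' vs 'c' => DIFFER
  Position 3: 'b' vs 'e' => DIFFER
  Position 4: 'a' vs 'a' => same
  Position 5: 'd' vs 'a' => DIFFER
Positions that differ: 5

5


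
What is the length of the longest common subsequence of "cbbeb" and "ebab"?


LCS of "cbbeb" and "ebab"
DP table:
           e    b    a    b
      0    0    0    0    0
  c   0    0    0    0    0
  b   0    0    1    1    1
  b   0    0    1    1    2
  e   0    1    1    1    2
  b   0    1    2    2    2
LCS length = dp[5][4] = 2

2


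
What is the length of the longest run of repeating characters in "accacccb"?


Input: "accacccb"
Scanning for longest run:
  Position 1 ('c'): new char, reset run to 1
  Position 2 ('c'): continues run of 'c', length=2
  Position 3 ('a'): new char, reset run to 1
  Position 4 ('c'): new char, reset run to 1
  Position 5 ('c'): continues run of 'c', length=2
  Position 6 ('c'): continues run of 'c', length=3
  Position 7 ('b'): new char, reset run to 1
Longest run: 'c' with length 3

3


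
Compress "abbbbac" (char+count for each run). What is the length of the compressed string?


Input: abbbbac
Runs:
  'a' x 1 => "a1"
  'b' x 4 => "b4"
  'a' x 1 => "a1"
  'c' x 1 => "c1"
Compressed: "a1b4a1c1"
Compressed length: 8

8


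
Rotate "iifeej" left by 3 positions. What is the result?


Input: "iifeej", rotate left by 3
First 3 characters: "iif"
Remaining characters: "eej"
Concatenate remaining + first: "eej" + "iif" = "eejiif"

eejiif


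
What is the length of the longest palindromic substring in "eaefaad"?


Input: "eaefaad"
Checking substrings for palindromes:
  [0:3] "eae" (len 3) => palindrome
  [4:6] "aa" (len 2) => palindrome
Longest palindromic substring: "eae" with length 3

3


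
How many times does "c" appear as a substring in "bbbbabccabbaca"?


Searching for "c" in "bbbbabccabbaca"
Scanning each position:
  Position 0: "b" => no
  Position 1: "b" => no
  Position 2: "b" => no
  Position 3: "b" => no
  Position 4: "a" => no
  Position 5: "b" => no
  Position 6: "c" => MATCH
  Position 7: "c" => MATCH
  Position 8: "a" => no
  Position 9: "b" => no
  Position 10: "b" => no
  Position 11: "a" => no
  Position 12: "c" => MATCH
  Position 13: "a" => no
Total occurrences: 3

3


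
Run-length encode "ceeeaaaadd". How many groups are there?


Input: ceeeaaaadd
Scanning for consecutive runs:
  Group 1: 'c' x 1 (positions 0-0)
  Group 2: 'e' x 3 (positions 1-3)
  Group 3: 'a' x 4 (positions 4-7)
  Group 4: 'd' x 2 (positions 8-9)
Total groups: 4

4


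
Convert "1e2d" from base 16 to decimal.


Input: "1e2d" in base 16
Positional expansion:
  Digit '1' (value 1) x 16^3 = 4096
  Digit 'e' (value 14) x 16^2 = 3584
  Digit '2' (value 2) x 16^1 = 32
  Digit 'd' (value 13) x 16^0 = 13
Sum = 7725

7725


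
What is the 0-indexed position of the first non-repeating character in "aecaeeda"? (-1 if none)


Input: aecaeeda
Character frequencies:
  'a': 3
  'c': 1
  'd': 1
  'e': 3
Scanning left to right for freq == 1:
  Position 0 ('a'): freq=3, skip
  Position 1 ('e'): freq=3, skip
  Position 2 ('c'): unique! => answer = 2

2


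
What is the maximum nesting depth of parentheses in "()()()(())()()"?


Input: "()()()(())()()"
Tracking depth:
  Position 0 '(': depth becomes 1
  Position 1 ')': depth becomes 0
  Position 2 '(': depth becomes 1
  Position 3 ')': depth becomes 0
  Position 4 '(': depth becomes 1
  Position 5 ')': depth becomes 0
  Position 6 '(': depth becomes 1
  Position 7 '(': depth becomes 2
  Position 8 ')': depth becomes 1
  Position 9 ')': depth becomes 0
  Position 10 '(': depth becomes 1
  Position 11 ')': depth becomes 0
  Position 12 '(': depth becomes 1
  Position 13 ')': depth becomes 0
Maximum depth reached: 2

2


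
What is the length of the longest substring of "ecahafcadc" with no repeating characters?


Input: "ecahafcadc"
Sliding window (track last position of each char):
  Position 0 ('e'): window [0,0] length 1 -- new best
  Position 1 ('c'): window [0,1] length 2 -- new best
  Position 2 ('a'): window [0,2] length 3 -- new best
  Position 3 ('h'): window [0,3] length 4 -- new best
  Position 4 ('a'): repeat (last at 2), move window start to 3
  Position 4 ('a'): window [3,4] length 2
  Position 5 ('f'): window [3,5] length 3
  Position 6 ('c'): window [3,6] length 4
  Position 7 ('a'): repeat (last at 4), move window start to 5
  Position 7 ('a'): window [5,7] length 3
  Position 8 ('d'): window [5,8] length 4
  Position 9 ('c'): repeat (last at 6), move window start to 7
  Position 9 ('c'): window [7,9] length 3
Longest substring with no repeats: "ecah" with length 4

4


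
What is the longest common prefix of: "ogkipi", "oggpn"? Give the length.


Words: ogkipi, oggpn
  Position 0: all 'o' => match
  Position 1: all 'g' => match
  Position 2: ('k', 'g') => mismatch, stop
LCP = "og" (length 2)

2


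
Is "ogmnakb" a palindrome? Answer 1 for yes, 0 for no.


Input: ogmnakb
Reversed: bkanmgo
  Compare pos 0 ('o') with pos 6 ('b'): MISMATCH
  Compare pos 1 ('g') with pos 5 ('k'): MISMATCH
  Compare pos 2 ('m') with pos 4 ('a'): MISMATCH
Result: not a palindrome

0


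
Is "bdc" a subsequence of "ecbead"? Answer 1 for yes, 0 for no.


Check if "bdc" is a subsequence of "ecbead"
Greedy scan:
  Position 0 ('e'): no match needed
  Position 1 ('c'): no match needed
  Position 2 ('b'): matches sub[0] = 'b'
  Position 3 ('e'): no match needed
  Position 4 ('a'): no match needed
  Position 5 ('d'): matches sub[1] = 'd'
Only matched 2/3 characters => not a subsequence

0


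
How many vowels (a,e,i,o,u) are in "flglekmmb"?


Input: flglekmmb
Checking each character:
  'f' at position 0: consonant
  'l' at position 1: consonant
  'g' at position 2: consonant
  'l' at position 3: consonant
  'e' at position 4: vowel (running total: 1)
  'k' at position 5: consonant
  'm' at position 6: consonant
  'm' at position 7: consonant
  'b' at position 8: consonant
Total vowels: 1

1


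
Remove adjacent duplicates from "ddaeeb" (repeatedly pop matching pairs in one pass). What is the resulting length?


Input: ddaeeb
Stack-based adjacent duplicate removal:
  Read 'd': push. Stack: d
  Read 'd': matches stack top 'd' => pop. Stack: (empty)
  Read 'a': push. Stack: a
  Read 'e': push. Stack: ae
  Read 'e': matches stack top 'e' => pop. Stack: a
  Read 'b': push. Stack: ab
Final stack: "ab" (length 2)

2


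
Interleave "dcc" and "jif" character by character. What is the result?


Interleaving "dcc" and "jif":
  Position 0: 'd' from first, 'j' from second => "dj"
  Position 1: 'c' from first, 'i' from second => "ci"
  Position 2: 'c' from first, 'f' from second => "cf"
Result: djcicf

djcicf


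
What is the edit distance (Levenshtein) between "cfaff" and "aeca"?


Computing edit distance: "cfaff" -> "aeca"
DP table:
           a    e    c    a
      0    1    2    3    4
  c   1    1    2    2    3
  f   2    2    2    3    3
  a   3    2    3    3    3
  f   4    3    3    4    4
  f   5    4    4    4    5
Edit distance = dp[5][4] = 5

5


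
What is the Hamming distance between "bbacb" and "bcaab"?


Comparing "bbacb" and "bcaab" position by position:
  Position 0: 'b' vs 'b' => same
  Position 1: 'b' vs 'c' => differ
  Position 2: 'a' vs 'a' => same
  Position 3: 'c' vs 'a' => differ
  Position 4: 'b' vs 'b' => same
Total differences (Hamming distance): 2

2


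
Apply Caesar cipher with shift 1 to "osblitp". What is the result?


Caesar cipher: shift "osblitp" by 1
  'o' (pos 14) + 1 = pos 15 = 'p'
  's' (pos 18) + 1 = pos 19 = 't'
  'b' (pos 1) + 1 = pos 2 = 'c'
  'l' (pos 11) + 1 = pos 12 = 'm'
  'i' (pos 8) + 1 = pos 9 = 'j'
  't' (pos 19) + 1 = pos 20 = 'u'
  'p' (pos 15) + 1 = pos 16 = 'q'
Result: ptcmjuq

ptcmjuq


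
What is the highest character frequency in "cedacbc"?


Input: cedacbc
Character counts:
  'a': 1
  'b': 1
  'c': 3
  'd': 1
  'e': 1
Maximum frequency: 3

3


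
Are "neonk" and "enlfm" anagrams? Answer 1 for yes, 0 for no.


Strings: "neonk", "enlfm"
Sorted first:  eknno
Sorted second: eflmn
Differ at position 1: 'k' vs 'f' => not anagrams

0


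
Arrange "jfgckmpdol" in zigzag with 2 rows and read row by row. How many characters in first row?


Zigzag "jfgckmpdol" into 2 rows:
Placing characters:
  'j' => row 0
  'f' => row 1
  'g' => row 0
  'c' => row 1
  'k' => row 0
  'm' => row 1
  'p' => row 0
  'd' => row 1
  'o' => row 0
  'l' => row 1
Rows:
  Row 0: "jgkpo"
  Row 1: "fcmdl"
First row length: 5

5


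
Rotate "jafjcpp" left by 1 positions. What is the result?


Input: "jafjcpp", rotate left by 1
First 1 characters: "j"
Remaining characters: "afjcpp"
Concatenate remaining + first: "afjcpp" + "j" = "afjcppj"

afjcppj


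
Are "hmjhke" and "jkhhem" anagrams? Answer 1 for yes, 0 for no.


Strings: "hmjhke", "jkhhem"
Sorted first:  ehhjkm
Sorted second: ehhjkm
Sorted forms match => anagrams

1


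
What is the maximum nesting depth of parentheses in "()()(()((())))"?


Input: "()()(()((())))"
Tracking depth:
  Position 0 '(': depth becomes 1
  Position 1 ')': depth becomes 0
  Position 2 '(': depth becomes 1
  Position 3 ')': depth becomes 0
  Position 4 '(': depth becomes 1
  Position 5 '(': depth becomes 2
  Position 6 ')': depth becomes 1
  Position 7 '(': depth becomes 2
  Position 8 '(': depth becomes 3
  Position 9 '(': depth becomes 4
  Position 10 ')': depth becomes 3
  Position 11 ')': depth becomes 2
  Position 12 ')': depth becomes 1
  Position 13 ')': depth becomes 0
Maximum depth reached: 4

4


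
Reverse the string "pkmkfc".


Input: pkmkfc
Reading characters right to left:
  Position 5: 'c'
  Position 4: 'f'
  Position 3: 'k'
  Position 2: 'm'
  Position 1: 'k'
  Position 0: 'p'
Reversed: cfkmkp

cfkmkp


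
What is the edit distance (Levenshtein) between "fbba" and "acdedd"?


Computing edit distance: "fbba" -> "acdedd"
DP table:
           a    c    d    e    d    d
      0    1    2    3    4    5    6
  f   1    1    2    3    4    5    6
  b   2    2    2    3    4    5    6
  b   3    3    3    3    4    5    6
  a   4    3    4    4    4    5    6
Edit distance = dp[4][6] = 6

6


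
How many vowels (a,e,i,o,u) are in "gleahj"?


Input: gleahj
Checking each character:
  'g' at position 0: consonant
  'l' at position 1: consonant
  'e' at position 2: vowel (running total: 1)
  'a' at position 3: vowel (running total: 2)
  'h' at position 4: consonant
  'j' at position 5: consonant
Total vowels: 2

2


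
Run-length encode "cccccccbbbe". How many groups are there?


Input: cccccccbbbe
Scanning for consecutive runs:
  Group 1: 'c' x 7 (positions 0-6)
  Group 2: 'b' x 3 (positions 7-9)
  Group 3: 'e' x 1 (positions 10-10)
Total groups: 3

3


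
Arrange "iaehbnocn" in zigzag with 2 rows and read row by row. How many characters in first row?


Zigzag "iaehbnocn" into 2 rows:
Placing characters:
  'i' => row 0
  'a' => row 1
  'e' => row 0
  'h' => row 1
  'b' => row 0
  'n' => row 1
  'o' => row 0
  'c' => row 1
  'n' => row 0
Rows:
  Row 0: "iebon"
  Row 1: "ahnc"
First row length: 5

5


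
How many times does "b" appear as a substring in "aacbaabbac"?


Searching for "b" in "aacbaabbac"
Scanning each position:
  Position 0: "a" => no
  Position 1: "a" => no
  Position 2: "c" => no
  Position 3: "b" => MATCH
  Position 4: "a" => no
  Position 5: "a" => no
  Position 6: "b" => MATCH
  Position 7: "b" => MATCH
  Position 8: "a" => no
  Position 9: "c" => no
Total occurrences: 3

3


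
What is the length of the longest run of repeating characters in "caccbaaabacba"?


Input: "caccbaaabacba"
Scanning for longest run:
  Position 1 ('a'): new char, reset run to 1
  Position 2 ('c'): new char, reset run to 1
  Position 3 ('c'): continues run of 'c', length=2
  Position 4 ('b'): new char, reset run to 1
  Position 5 ('a'): new char, reset run to 1
  Position 6 ('a'): continues run of 'a', length=2
  Position 7 ('a'): continues run of 'a', length=3
  Position 8 ('b'): new char, reset run to 1
  Position 9 ('a'): new char, reset run to 1
  Position 10 ('c'): new char, reset run to 1
  Position 11 ('b'): new char, reset run to 1
  Position 12 ('a'): new char, reset run to 1
Longest run: 'a' with length 3

3


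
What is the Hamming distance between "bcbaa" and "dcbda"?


Comparing "bcbaa" and "dcbda" position by position:
  Position 0: 'b' vs 'd' => differ
  Position 1: 'c' vs 'c' => same
  Position 2: 'b' vs 'b' => same
  Position 3: 'a' vs 'd' => differ
  Position 4: 'a' vs 'a' => same
Total differences (Hamming distance): 2

2


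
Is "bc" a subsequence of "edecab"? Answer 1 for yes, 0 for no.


Check if "bc" is a subsequence of "edecab"
Greedy scan:
  Position 0 ('e'): no match needed
  Position 1 ('d'): no match needed
  Position 2 ('e'): no match needed
  Position 3 ('c'): no match needed
  Position 4 ('a'): no match needed
  Position 5 ('b'): matches sub[0] = 'b'
Only matched 1/2 characters => not a subsequence

0


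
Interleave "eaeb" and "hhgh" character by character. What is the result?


Interleaving "eaeb" and "hhgh":
  Position 0: 'e' from first, 'h' from second => "eh"
  Position 1: 'a' from first, 'h' from second => "ah"
  Position 2: 'e' from first, 'g' from second => "eg"
  Position 3: 'b' from first, 'h' from second => "bh"
Result: ehahegbh

ehahegbh


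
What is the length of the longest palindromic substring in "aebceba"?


Input: "aebceba"
Checking substrings for palindromes:
  No multi-char palindromic substrings found
Longest palindromic substring: "a" with length 1

1


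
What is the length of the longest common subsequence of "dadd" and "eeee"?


LCS of "dadd" and "eeee"
DP table:
           e    e    e    e
      0    0    0    0    0
  d   0    0    0    0    0
  a   0    0    0    0    0
  d   0    0    0    0    0
  d   0    0    0    0    0
LCS length = dp[4][4] = 0

0


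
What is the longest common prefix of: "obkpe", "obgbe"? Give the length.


Words: obkpe, obgbe
  Position 0: all 'o' => match
  Position 1: all 'b' => match
  Position 2: ('k', 'g') => mismatch, stop
LCP = "ob" (length 2)

2


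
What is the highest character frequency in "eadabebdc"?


Input: eadabebdc
Character counts:
  'a': 2
  'b': 2
  'c': 1
  'd': 2
  'e': 2
Maximum frequency: 2

2


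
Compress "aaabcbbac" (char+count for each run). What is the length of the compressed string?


Input: aaabcbbac
Runs:
  'a' x 3 => "a3"
  'b' x 1 => "b1"
  'c' x 1 => "c1"
  'b' x 2 => "b2"
  'a' x 1 => "a1"
  'c' x 1 => "c1"
Compressed: "a3b1c1b2a1c1"
Compressed length: 12

12


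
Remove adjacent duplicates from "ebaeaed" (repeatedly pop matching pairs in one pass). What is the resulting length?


Input: ebaeaed
Stack-based adjacent duplicate removal:
  Read 'e': push. Stack: e
  Read 'b': push. Stack: eb
  Read 'a': push. Stack: eba
  Read 'e': push. Stack: ebae
  Read 'a': push. Stack: ebaea
  Read 'e': push. Stack: ebaeae
  Read 'd': push. Stack: ebaeaed
Final stack: "ebaeaed" (length 7)

7


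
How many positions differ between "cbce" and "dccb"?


Comparing "cbce" and "dccb" position by position:
  Position 0: 'c' vs 'd' => DIFFER
  Position 1: 'b' vs 'c' => DIFFER
  Position 2: 'c' vs 'c' => same
  Position 3: 'e' vs 'b' => DIFFER
Positions that differ: 3

3


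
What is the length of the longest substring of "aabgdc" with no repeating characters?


Input: "aabgdc"
Sliding window (track last position of each char):
  Position 0 ('a'): window [0,0] length 1 -- new best
  Position 1 ('a'): repeat (last at 0), move window start to 1
  Position 1 ('a'): window [1,1] length 1
  Position 2 ('b'): window [1,2] length 2 -- new best
  Position 3 ('g'): window [1,3] length 3 -- new best
  Position 4 ('d'): window [1,4] length 4 -- new best
  Position 5 ('c'): window [1,5] length 5 -- new best
Longest substring with no repeats: "abgdc" with length 5

5


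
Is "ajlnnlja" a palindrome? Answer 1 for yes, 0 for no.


Input: ajlnnlja
Reversed: ajlnnlja
  Compare pos 0 ('a') with pos 7 ('a'): match
  Compare pos 1 ('j') with pos 6 ('j'): match
  Compare pos 2 ('l') with pos 5 ('l'): match
  Compare pos 3 ('n') with pos 4 ('n'): match
Result: palindrome

1


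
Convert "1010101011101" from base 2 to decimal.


Input: "1010101011101" in base 2
Positional expansion:
  Digit '1' (value 1) x 2^12 = 4096
  Digit '0' (value 0) x 2^11 = 0
  Digit '1' (value 1) x 2^10 = 1024
  Digit '0' (value 0) x 2^9 = 0
  Digit '1' (value 1) x 2^8 = 256
  Digit '0' (value 0) x 2^7 = 0
  Digit '1' (value 1) x 2^6 = 64
  Digit '0' (value 0) x 2^5 = 0
  Digit '1' (value 1) x 2^4 = 16
  Digit '1' (value 1) x 2^3 = 8
  Digit '1' (value 1) x 2^2 = 4
  Digit '0' (value 0) x 2^1 = 0
  Digit '1' (value 1) x 2^0 = 1
Sum = 5469

5469


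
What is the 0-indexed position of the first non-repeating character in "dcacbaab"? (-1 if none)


Input: dcacbaab
Character frequencies:
  'a': 3
  'b': 2
  'c': 2
  'd': 1
Scanning left to right for freq == 1:
  Position 0 ('d'): unique! => answer = 0

0


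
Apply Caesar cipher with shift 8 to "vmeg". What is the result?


Caesar cipher: shift "vmeg" by 8
  'v' (pos 21) + 8 = pos 3 = 'd'
  'm' (pos 12) + 8 = pos 20 = 'u'
  'e' (pos 4) + 8 = pos 12 = 'm'
  'g' (pos 6) + 8 = pos 14 = 'o'
Result: dumo

dumo


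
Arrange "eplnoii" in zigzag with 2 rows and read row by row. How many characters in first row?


Zigzag "eplnoii" into 2 rows:
Placing characters:
  'e' => row 0
  'p' => row 1
  'l' => row 0
  'n' => row 1
  'o' => row 0
  'i' => row 1
  'i' => row 0
Rows:
  Row 0: "eloi"
  Row 1: "pni"
First row length: 4

4


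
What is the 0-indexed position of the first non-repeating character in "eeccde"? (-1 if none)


Input: eeccde
Character frequencies:
  'c': 2
  'd': 1
  'e': 3
Scanning left to right for freq == 1:
  Position 0 ('e'): freq=3, skip
  Position 1 ('e'): freq=3, skip
  Position 2 ('c'): freq=2, skip
  Position 3 ('c'): freq=2, skip
  Position 4 ('d'): unique! => answer = 4

4


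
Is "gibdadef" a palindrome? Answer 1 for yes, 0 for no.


Input: gibdadef
Reversed: fedadbig
  Compare pos 0 ('g') with pos 7 ('f'): MISMATCH
  Compare pos 1 ('i') with pos 6 ('e'): MISMATCH
  Compare pos 2 ('b') with pos 5 ('d'): MISMATCH
  Compare pos 3 ('d') with pos 4 ('a'): MISMATCH
Result: not a palindrome

0


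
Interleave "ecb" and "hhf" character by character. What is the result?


Interleaving "ecb" and "hhf":
  Position 0: 'e' from first, 'h' from second => "eh"
  Position 1: 'c' from first, 'h' from second => "ch"
  Position 2: 'b' from first, 'f' from second => "bf"
Result: ehchbf

ehchbf


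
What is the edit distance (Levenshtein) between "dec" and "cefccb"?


Computing edit distance: "dec" -> "cefccb"
DP table:
           c    e    f    c    c    b
      0    1    2    3    4    5    6
  d   1    1    2    3    4    5    6
  e   2    2    1    2    3    4    5
  c   3    2    2    2    2    3    4
Edit distance = dp[3][6] = 4

4


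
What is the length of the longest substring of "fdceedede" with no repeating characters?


Input: "fdceedede"
Sliding window (track last position of each char):
  Position 0 ('f'): window [0,0] length 1 -- new best
  Position 1 ('d'): window [0,1] length 2 -- new best
  Position 2 ('c'): window [0,2] length 3 -- new best
  Position 3 ('e'): window [0,3] length 4 -- new best
  Position 4 ('e'): repeat (last at 3), move window start to 4
  Position 4 ('e'): window [4,4] length 1
  Position 5 ('d'): window [4,5] length 2
  Position 6 ('e'): repeat (last at 4), move window start to 5
  Position 6 ('e'): window [5,6] length 2
  Position 7 ('d'): repeat (last at 5), move window start to 6
  Position 7 ('d'): window [6,7] length 2
  Position 8 ('e'): repeat (last at 6), move window start to 7
  Position 8 ('e'): window [7,8] length 2
Longest substring with no repeats: "fdce" with length 4

4


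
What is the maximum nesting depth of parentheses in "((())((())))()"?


Input: "((())((())))()"
Tracking depth:
  Position 0 '(': depth becomes 1
  Position 1 '(': depth becomes 2
  Position 2 '(': depth becomes 3
  Position 3 ')': depth becomes 2
  Position 4 ')': depth becomes 1
  Position 5 '(': depth becomes 2
  Position 6 '(': depth becomes 3
  Position 7 '(': depth becomes 4
  Position 8 ')': depth becomes 3
  Position 9 ')': depth becomes 2
  Position 10 ')': depth becomes 1
  Position 11 ')': depth becomes 0
  Position 12 '(': depth becomes 1
  Position 13 ')': depth becomes 0
Maximum depth reached: 4

4


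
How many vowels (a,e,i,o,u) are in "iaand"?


Input: iaand
Checking each character:
  'i' at position 0: vowel (running total: 1)
  'a' at position 1: vowel (running total: 2)
  'a' at position 2: vowel (running total: 3)
  'n' at position 3: consonant
  'd' at position 4: consonant
Total vowels: 3

3


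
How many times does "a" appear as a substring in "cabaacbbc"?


Searching for "a" in "cabaacbbc"
Scanning each position:
  Position 0: "c" => no
  Position 1: "a" => MATCH
  Position 2: "b" => no
  Position 3: "a" => MATCH
  Position 4: "a" => MATCH
  Position 5: "c" => no
  Position 6: "b" => no
  Position 7: "b" => no
  Position 8: "c" => no
Total occurrences: 3

3


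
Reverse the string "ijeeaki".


Input: ijeeaki
Reading characters right to left:
  Position 6: 'i'
  Position 5: 'k'
  Position 4: 'a'
  Position 3: 'e'
  Position 2: 'e'
  Position 1: 'j'
  Position 0: 'i'
Reversed: ikaeeji

ikaeeji


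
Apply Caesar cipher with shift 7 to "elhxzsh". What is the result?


Caesar cipher: shift "elhxzsh" by 7
  'e' (pos 4) + 7 = pos 11 = 'l'
  'l' (pos 11) + 7 = pos 18 = 's'
  'h' (pos 7) + 7 = pos 14 = 'o'
  'x' (pos 23) + 7 = pos 4 = 'e'
  'z' (pos 25) + 7 = pos 6 = 'g'
  's' (pos 18) + 7 = pos 25 = 'z'
  'h' (pos 7) + 7 = pos 14 = 'o'
Result: lsoegzo

lsoegzo


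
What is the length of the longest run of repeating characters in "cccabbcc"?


Input: "cccabbcc"
Scanning for longest run:
  Position 1 ('c'): continues run of 'c', length=2
  Position 2 ('c'): continues run of 'c', length=3
  Position 3 ('a'): new char, reset run to 1
  Position 4 ('b'): new char, reset run to 1
  Position 5 ('b'): continues run of 'b', length=2
  Position 6 ('c'): new char, reset run to 1
  Position 7 ('c'): continues run of 'c', length=2
Longest run: 'c' with length 3

3


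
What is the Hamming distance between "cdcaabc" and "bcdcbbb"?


Comparing "cdcaabc" and "bcdcbbb" position by position:
  Position 0: 'c' vs 'b' => differ
  Position 1: 'd' vs 'c' => differ
  Position 2: 'c' vs 'd' => differ
  Position 3: 'a' vs 'c' => differ
  Position 4: 'a' vs 'b' => differ
  Position 5: 'b' vs 'b' => same
  Position 6: 'c' vs 'b' => differ
Total differences (Hamming distance): 6

6


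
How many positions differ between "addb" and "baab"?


Comparing "addb" and "baab" position by position:
  Position 0: 'a' vs 'b' => DIFFER
  Position 1: 'd' vs 'a' => DIFFER
  Position 2: 'd' vs 'a' => DIFFER
  Position 3: 'b' vs 'b' => same
Positions that differ: 3

3


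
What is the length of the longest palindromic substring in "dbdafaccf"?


Input: "dbdafaccf"
Checking substrings for palindromes:
  [0:3] "dbd" (len 3) => palindrome
  [3:6] "afa" (len 3) => palindrome
  [6:8] "cc" (len 2) => palindrome
Longest palindromic substring: "dbd" with length 3

3


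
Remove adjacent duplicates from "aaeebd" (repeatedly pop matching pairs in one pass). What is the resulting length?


Input: aaeebd
Stack-based adjacent duplicate removal:
  Read 'a': push. Stack: a
  Read 'a': matches stack top 'a' => pop. Stack: (empty)
  Read 'e': push. Stack: e
  Read 'e': matches stack top 'e' => pop. Stack: (empty)
  Read 'b': push. Stack: b
  Read 'd': push. Stack: bd
Final stack: "bd" (length 2)

2


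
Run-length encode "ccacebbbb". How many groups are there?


Input: ccacebbbb
Scanning for consecutive runs:
  Group 1: 'c' x 2 (positions 0-1)
  Group 2: 'a' x 1 (positions 2-2)
  Group 3: 'c' x 1 (positions 3-3)
  Group 4: 'e' x 1 (positions 4-4)
  Group 5: 'b' x 4 (positions 5-8)
Total groups: 5

5


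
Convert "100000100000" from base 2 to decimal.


Input: "100000100000" in base 2
Positional expansion:
  Digit '1' (value 1) x 2^11 = 2048
  Digit '0' (value 0) x 2^10 = 0
  Digit '0' (value 0) x 2^9 = 0
  Digit '0' (value 0) x 2^8 = 0
  Digit '0' (value 0) x 2^7 = 0
  Digit '0' (value 0) x 2^6 = 0
  Digit '1' (value 1) x 2^5 = 32
  Digit '0' (value 0) x 2^4 = 0
  Digit '0' (value 0) x 2^3 = 0
  Digit '0' (value 0) x 2^2 = 0
  Digit '0' (value 0) x 2^1 = 0
  Digit '0' (value 0) x 2^0 = 0
Sum = 2080

2080


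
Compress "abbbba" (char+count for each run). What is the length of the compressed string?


Input: abbbba
Runs:
  'a' x 1 => "a1"
  'b' x 4 => "b4"
  'a' x 1 => "a1"
Compressed: "a1b4a1"
Compressed length: 6

6


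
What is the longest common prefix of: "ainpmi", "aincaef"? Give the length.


Words: ainpmi, aincaef
  Position 0: all 'a' => match
  Position 1: all 'i' => match
  Position 2: all 'n' => match
  Position 3: ('p', 'c') => mismatch, stop
LCP = "ain" (length 3)

3


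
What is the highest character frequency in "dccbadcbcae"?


Input: dccbadcbcae
Character counts:
  'a': 2
  'b': 2
  'c': 4
  'd': 2
  'e': 1
Maximum frequency: 4

4


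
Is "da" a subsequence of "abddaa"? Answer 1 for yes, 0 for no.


Check if "da" is a subsequence of "abddaa"
Greedy scan:
  Position 0 ('a'): no match needed
  Position 1 ('b'): no match needed
  Position 2 ('d'): matches sub[0] = 'd'
  Position 3 ('d'): no match needed
  Position 4 ('a'): matches sub[1] = 'a'
  Position 5 ('a'): no match needed
All 2 characters matched => is a subsequence

1


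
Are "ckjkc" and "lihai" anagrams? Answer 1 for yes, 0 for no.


Strings: "ckjkc", "lihai"
Sorted first:  ccjkk
Sorted second: ahiil
Differ at position 0: 'c' vs 'a' => not anagrams

0


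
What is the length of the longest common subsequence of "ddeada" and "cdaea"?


LCS of "ddeada" and "cdaea"
DP table:
           c    d    a    e    a
      0    0    0    0    0    0
  d   0    0    1    1    1    1
  d   0    0    1    1    1    1
  e   0    0    1    1    2    2
  a   0    0    1    2    2    3
  d   0    0    1    2    2    3
  a   0    0    1    2    2    3
LCS length = dp[6][5] = 3

3


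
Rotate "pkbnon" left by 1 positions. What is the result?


Input: "pkbnon", rotate left by 1
First 1 characters: "p"
Remaining characters: "kbnon"
Concatenate remaining + first: "kbnon" + "p" = "kbnonp"

kbnonp


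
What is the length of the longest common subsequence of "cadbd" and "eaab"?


LCS of "cadbd" and "eaab"
DP table:
           e    a    a    b
      0    0    0    0    0
  c   0    0    0    0    0
  a   0    0    1    1    1
  d   0    0    1    1    1
  b   0    0    1    1    2
  d   0    0    1    1    2
LCS length = dp[5][4] = 2

2


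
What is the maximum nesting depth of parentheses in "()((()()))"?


Input: "()((()()))"
Tracking depth:
  Position 0 '(': depth becomes 1
  Position 1 ')': depth becomes 0
  Position 2 '(': depth becomes 1
  Position 3 '(': depth becomes 2
  Position 4 '(': depth becomes 3
  Position 5 ')': depth becomes 2
  Position 6 '(': depth becomes 3
  Position 7 ')': depth becomes 2
  Position 8 ')': depth becomes 1
  Position 9 ')': depth becomes 0
Maximum depth reached: 3

3


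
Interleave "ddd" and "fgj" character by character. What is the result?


Interleaving "ddd" and "fgj":
  Position 0: 'd' from first, 'f' from second => "df"
  Position 1: 'd' from first, 'g' from second => "dg"
  Position 2: 'd' from first, 'j' from second => "dj"
Result: dfdgdj

dfdgdj


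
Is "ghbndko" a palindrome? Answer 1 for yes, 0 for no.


Input: ghbndko
Reversed: okdnbhg
  Compare pos 0 ('g') with pos 6 ('o'): MISMATCH
  Compare pos 1 ('h') with pos 5 ('k'): MISMATCH
  Compare pos 2 ('b') with pos 4 ('d'): MISMATCH
Result: not a palindrome

0


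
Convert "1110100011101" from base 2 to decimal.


Input: "1110100011101" in base 2
Positional expansion:
  Digit '1' (value 1) x 2^12 = 4096
  Digit '1' (value 1) x 2^11 = 2048
  Digit '1' (value 1) x 2^10 = 1024
  Digit '0' (value 0) x 2^9 = 0
  Digit '1' (value 1) x 2^8 = 256
  Digit '0' (value 0) x 2^7 = 0
  Digit '0' (value 0) x 2^6 = 0
  Digit '0' (value 0) x 2^5 = 0
  Digit '1' (value 1) x 2^4 = 16
  Digit '1' (value 1) x 2^3 = 8
  Digit '1' (value 1) x 2^2 = 4
  Digit '0' (value 0) x 2^1 = 0
  Digit '1' (value 1) x 2^0 = 1
Sum = 7453

7453


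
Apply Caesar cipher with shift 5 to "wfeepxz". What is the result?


Caesar cipher: shift "wfeepxz" by 5
  'w' (pos 22) + 5 = pos 1 = 'b'
  'f' (pos 5) + 5 = pos 10 = 'k'
  'e' (pos 4) + 5 = pos 9 = 'j'
  'e' (pos 4) + 5 = pos 9 = 'j'
  'p' (pos 15) + 5 = pos 20 = 'u'
  'x' (pos 23) + 5 = pos 2 = 'c'
  'z' (pos 25) + 5 = pos 4 = 'e'
Result: bkjjuce

bkjjuce


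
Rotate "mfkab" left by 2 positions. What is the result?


Input: "mfkab", rotate left by 2
First 2 characters: "mf"
Remaining characters: "kab"
Concatenate remaining + first: "kab" + "mf" = "kabmf"

kabmf


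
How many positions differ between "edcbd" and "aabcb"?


Comparing "edcbd" and "aabcb" position by position:
  Position 0: 'e' vs 'a' => DIFFER
  Position 1: 'd' vs 'a' => DIFFER
  Position 2: 'c' vs 'b' => DIFFER
  Position 3: 'b' vs 'c' => DIFFER
  Position 4: 'd' vs 'b' => DIFFER
Positions that differ: 5

5


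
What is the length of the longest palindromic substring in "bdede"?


Input: "bdede"
Checking substrings for palindromes:
  [1:4] "ded" (len 3) => palindrome
  [2:5] "ede" (len 3) => palindrome
Longest palindromic substring: "ded" with length 3

3


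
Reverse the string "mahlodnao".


Input: mahlodnao
Reading characters right to left:
  Position 8: 'o'
  Position 7: 'a'
  Position 6: 'n'
  Position 5: 'd'
  Position 4: 'o'
  Position 3: 'l'
  Position 2: 'h'
  Position 1: 'a'
  Position 0: 'm'
Reversed: oandolham

oandolham


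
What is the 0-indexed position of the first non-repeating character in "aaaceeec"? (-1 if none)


Input: aaaceeec
Character frequencies:
  'a': 3
  'c': 2
  'e': 3
Scanning left to right for freq == 1:
  Position 0 ('a'): freq=3, skip
  Position 1 ('a'): freq=3, skip
  Position 2 ('a'): freq=3, skip
  Position 3 ('c'): freq=2, skip
  Position 4 ('e'): freq=3, skip
  Position 5 ('e'): freq=3, skip
  Position 6 ('e'): freq=3, skip
  Position 7 ('c'): freq=2, skip
  No unique character found => answer = -1

-1


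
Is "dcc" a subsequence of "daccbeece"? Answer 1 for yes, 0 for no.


Check if "dcc" is a subsequence of "daccbeece"
Greedy scan:
  Position 0 ('d'): matches sub[0] = 'd'
  Position 1 ('a'): no match needed
  Position 2 ('c'): matches sub[1] = 'c'
  Position 3 ('c'): matches sub[2] = 'c'
  Position 4 ('b'): no match needed
  Position 5 ('e'): no match needed
  Position 6 ('e'): no match needed
  Position 7 ('c'): no match needed
  Position 8 ('e'): no match needed
All 3 characters matched => is a subsequence

1


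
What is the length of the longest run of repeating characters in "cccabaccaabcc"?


Input: "cccabaccaabcc"
Scanning for longest run:
  Position 1 ('c'): continues run of 'c', length=2
  Position 2 ('c'): continues run of 'c', length=3
  Position 3 ('a'): new char, reset run to 1
  Position 4 ('b'): new char, reset run to 1
  Position 5 ('a'): new char, reset run to 1
  Position 6 ('c'): new char, reset run to 1
  Position 7 ('c'): continues run of 'c', length=2
  Position 8 ('a'): new char, reset run to 1
  Position 9 ('a'): continues run of 'a', length=2
  Position 10 ('b'): new char, reset run to 1
  Position 11 ('c'): new char, reset run to 1
  Position 12 ('c'): continues run of 'c', length=2
Longest run: 'c' with length 3

3


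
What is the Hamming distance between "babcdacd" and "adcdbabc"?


Comparing "babcdacd" and "adcdbabc" position by position:
  Position 0: 'b' vs 'a' => differ
  Position 1: 'a' vs 'd' => differ
  Position 2: 'b' vs 'c' => differ
  Position 3: 'c' vs 'd' => differ
  Position 4: 'd' vs 'b' => differ
  Position 5: 'a' vs 'a' => same
  Position 6: 'c' vs 'b' => differ
  Position 7: 'd' vs 'c' => differ
Total differences (Hamming distance): 7

7


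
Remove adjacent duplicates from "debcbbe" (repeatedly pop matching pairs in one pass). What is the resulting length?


Input: debcbbe
Stack-based adjacent duplicate removal:
  Read 'd': push. Stack: d
  Read 'e': push. Stack: de
  Read 'b': push. Stack: deb
  Read 'c': push. Stack: debc
  Read 'b': push. Stack: debcb
  Read 'b': matches stack top 'b' => pop. Stack: debc
  Read 'e': push. Stack: debce
Final stack: "debce" (length 5)

5


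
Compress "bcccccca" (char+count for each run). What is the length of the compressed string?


Input: bcccccca
Runs:
  'b' x 1 => "b1"
  'c' x 6 => "c6"
  'a' x 1 => "a1"
Compressed: "b1c6a1"
Compressed length: 6

6


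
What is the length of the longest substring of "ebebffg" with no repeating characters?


Input: "ebebffg"
Sliding window (track last position of each char):
  Position 0 ('e'): window [0,0] length 1 -- new best
  Position 1 ('b'): window [0,1] length 2 -- new best
  Position 2 ('e'): repeat (last at 0), move window start to 1
  Position 2 ('e'): window [1,2] length 2
  Position 3 ('b'): repeat (last at 1), move window start to 2
  Position 3 ('b'): window [2,3] length 2
  Position 4 ('f'): window [2,4] length 3 -- new best
  Position 5 ('f'): repeat (last at 4), move window start to 5
  Position 5 ('f'): window [5,5] length 1
  Position 6 ('g'): window [5,6] length 2
Longest substring with no repeats: "ebf" with length 3

3


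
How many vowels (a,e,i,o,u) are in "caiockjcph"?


Input: caiockjcph
Checking each character:
  'c' at position 0: consonant
  'a' at position 1: vowel (running total: 1)
  'i' at position 2: vowel (running total: 2)
  'o' at position 3: vowel (running total: 3)
  'c' at position 4: consonant
  'k' at position 5: consonant
  'j' at position 6: consonant
  'c' at position 7: consonant
  'p' at position 8: consonant
  'h' at position 9: consonant
Total vowels: 3

3


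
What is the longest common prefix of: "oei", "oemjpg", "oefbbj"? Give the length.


Words: oei, oemjpg, oefbbj
  Position 0: all 'o' => match
  Position 1: all 'e' => match
  Position 2: ('i', 'm', 'f') => mismatch, stop
LCP = "oe" (length 2)

2


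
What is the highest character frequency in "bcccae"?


Input: bcccae
Character counts:
  'a': 1
  'b': 1
  'c': 3
  'e': 1
Maximum frequency: 3

3


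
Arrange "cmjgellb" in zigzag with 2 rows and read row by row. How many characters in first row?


Zigzag "cmjgellb" into 2 rows:
Placing characters:
  'c' => row 0
  'm' => row 1
  'j' => row 0
  'g' => row 1
  'e' => row 0
  'l' => row 1
  'l' => row 0
  'b' => row 1
Rows:
  Row 0: "cjel"
  Row 1: "mglb"
First row length: 4

4


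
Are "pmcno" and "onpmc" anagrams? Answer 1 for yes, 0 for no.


Strings: "pmcno", "onpmc"
Sorted first:  cmnop
Sorted second: cmnop
Sorted forms match => anagrams

1


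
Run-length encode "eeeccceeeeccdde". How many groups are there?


Input: eeeccceeeeccdde
Scanning for consecutive runs:
  Group 1: 'e' x 3 (positions 0-2)
  Group 2: 'c' x 3 (positions 3-5)
  Group 3: 'e' x 4 (positions 6-9)
  Group 4: 'c' x 2 (positions 10-11)
  Group 5: 'd' x 2 (positions 12-13)
  Group 6: 'e' x 1 (positions 14-14)
Total groups: 6

6


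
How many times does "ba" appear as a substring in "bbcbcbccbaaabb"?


Searching for "ba" in "bbcbcbccbaaabb"
Scanning each position:
  Position 0: "bb" => no
  Position 1: "bc" => no
  Position 2: "cb" => no
  Position 3: "bc" => no
  Position 4: "cb" => no
  Position 5: "bc" => no
  Position 6: "cc" => no
  Position 7: "cb" => no
  Position 8: "ba" => MATCH
  Position 9: "aa" => no
  Position 10: "aa" => no
  Position 11: "ab" => no
  Position 12: "bb" => no
Total occurrences: 1

1


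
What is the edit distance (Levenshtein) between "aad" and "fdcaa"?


Computing edit distance: "aad" -> "fdcaa"
DP table:
           f    d    c    a    a
      0    1    2    3    4    5
  a   1    1    2    3    3    4
  a   2    2    2    3    3    3
  d   3    3    2    3    4    4
Edit distance = dp[3][5] = 4

4


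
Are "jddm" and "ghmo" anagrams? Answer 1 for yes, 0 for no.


Strings: "jddm", "ghmo"
Sorted first:  ddjm
Sorted second: ghmo
Differ at position 0: 'd' vs 'g' => not anagrams

0


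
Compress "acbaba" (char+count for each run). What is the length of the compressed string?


Input: acbaba
Runs:
  'a' x 1 => "a1"
  'c' x 1 => "c1"
  'b' x 1 => "b1"
  'a' x 1 => "a1"
  'b' x 1 => "b1"
  'a' x 1 => "a1"
Compressed: "a1c1b1a1b1a1"
Compressed length: 12

12


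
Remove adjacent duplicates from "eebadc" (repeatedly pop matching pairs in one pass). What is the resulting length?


Input: eebadc
Stack-based adjacent duplicate removal:
  Read 'e': push. Stack: e
  Read 'e': matches stack top 'e' => pop. Stack: (empty)
  Read 'b': push. Stack: b
  Read 'a': push. Stack: ba
  Read 'd': push. Stack: bad
  Read 'c': push. Stack: badc
Final stack: "badc" (length 4)

4


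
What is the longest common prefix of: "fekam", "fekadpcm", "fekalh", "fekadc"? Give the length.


Words: fekam, fekadpcm, fekalh, fekadc
  Position 0: all 'f' => match
  Position 1: all 'e' => match
  Position 2: all 'k' => match
  Position 3: all 'a' => match
  Position 4: ('m', 'd', 'l', 'd') => mismatch, stop
LCP = "feka" (length 4)

4


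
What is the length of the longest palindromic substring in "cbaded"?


Input: "cbaded"
Checking substrings for palindromes:
  [3:6] "ded" (len 3) => palindrome
Longest palindromic substring: "ded" with length 3

3


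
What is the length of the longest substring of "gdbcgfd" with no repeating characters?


Input: "gdbcgfd"
Sliding window (track last position of each char):
  Position 0 ('g'): window [0,0] length 1 -- new best
  Position 1 ('d'): window [0,1] length 2 -- new best
  Position 2 ('b'): window [0,2] length 3 -- new best
  Position 3 ('c'): window [0,3] length 4 -- new best
  Position 4 ('g'): repeat (last at 0), move window start to 1
  Position 4 ('g'): window [1,4] length 4
  Position 5 ('f'): window [1,5] length 5 -- new best
  Position 6 ('d'): repeat (last at 1), move window start to 2
  Position 6 ('d'): window [2,6] length 5
Longest substring with no repeats: "dbcgf" with length 5

5


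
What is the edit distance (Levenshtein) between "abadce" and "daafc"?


Computing edit distance: "abadce" -> "daafc"
DP table:
           d    a    a    f    c
      0    1    2    3    4    5
  a   1    1    1    2    3    4
  b   2    2    2    2    3    4
  a   3    3    2    2    3    4
  d   4    3    3    3    3    4
  c   5    4    4    4    4    3
  e   6    5    5    5    5    4
Edit distance = dp[6][5] = 4

4


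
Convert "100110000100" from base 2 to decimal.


Input: "100110000100" in base 2
Positional expansion:
  Digit '1' (value 1) x 2^11 = 2048
  Digit '0' (value 0) x 2^10 = 0
  Digit '0' (value 0) x 2^9 = 0
  Digit '1' (value 1) x 2^8 = 256
  Digit '1' (value 1) x 2^7 = 128
  Digit '0' (value 0) x 2^6 = 0
  Digit '0' (value 0) x 2^5 = 0
  Digit '0' (value 0) x 2^4 = 0
  Digit '0' (value 0) x 2^3 = 0
  Digit '1' (value 1) x 2^2 = 4
  Digit '0' (value 0) x 2^1 = 0
  Digit '0' (value 0) x 2^0 = 0
Sum = 2436

2436


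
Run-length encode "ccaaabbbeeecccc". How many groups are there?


Input: ccaaabbbeeecccc
Scanning for consecutive runs:
  Group 1: 'c' x 2 (positions 0-1)
  Group 2: 'a' x 3 (positions 2-4)
  Group 3: 'b' x 3 (positions 5-7)
  Group 4: 'e' x 3 (positions 8-10)
  Group 5: 'c' x 4 (positions 11-14)
Total groups: 5

5
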